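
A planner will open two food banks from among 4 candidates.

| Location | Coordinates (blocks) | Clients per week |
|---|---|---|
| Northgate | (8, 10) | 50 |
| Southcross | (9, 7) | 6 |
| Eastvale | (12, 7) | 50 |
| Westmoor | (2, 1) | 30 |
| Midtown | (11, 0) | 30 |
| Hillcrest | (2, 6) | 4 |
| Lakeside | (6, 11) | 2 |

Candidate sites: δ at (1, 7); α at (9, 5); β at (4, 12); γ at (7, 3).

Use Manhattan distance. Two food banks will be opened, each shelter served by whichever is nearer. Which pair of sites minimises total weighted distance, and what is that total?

{δ, α}, total 1008

Evaluate every pair (each demand assigned to the nearer of the two):
  {δ, α}: total = 1008
  {α, γ}: total = 1032
  {α, β}: total = 1140
  {β, γ}: total = 1244
  {δ, γ}: total = 1332
  {δ, β}: total = 1632
Best pair: {δ, α} with total 1008.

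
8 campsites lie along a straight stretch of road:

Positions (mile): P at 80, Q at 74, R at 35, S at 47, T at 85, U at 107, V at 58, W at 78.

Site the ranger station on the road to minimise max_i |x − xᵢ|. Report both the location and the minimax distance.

The 1-center on a line is the midpoint of the two extreme points: leftmost at 35, rightmost at 107.
Optimal location = (35 + 107)/2 = 71; maximum distance = (107 − 35)/2 = 36.

location 71, max distance 36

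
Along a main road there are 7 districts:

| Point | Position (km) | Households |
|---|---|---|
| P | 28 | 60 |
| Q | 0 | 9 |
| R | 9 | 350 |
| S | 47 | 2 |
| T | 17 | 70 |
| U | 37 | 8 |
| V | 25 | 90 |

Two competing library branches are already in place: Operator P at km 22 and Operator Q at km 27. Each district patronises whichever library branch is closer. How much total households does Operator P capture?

429

The indifferent point is the midpoint (22+27)/2 = 24.5; districts left of it (closer to Operator P at 22) go to Operator P, those right go to Operator Q.
  Q at 0 (w=9) → Operator P
  R at 9 (w=350) → Operator P
  T at 17 (w=70) → Operator P
  V at 25 (w=90) → Operator Q
  P at 28 (w=60) → Operator Q
  U at 37 (w=8) → Operator Q
  S at 47 (w=2) → Operator Q
Operator P captures 429; Operator Q captures 160.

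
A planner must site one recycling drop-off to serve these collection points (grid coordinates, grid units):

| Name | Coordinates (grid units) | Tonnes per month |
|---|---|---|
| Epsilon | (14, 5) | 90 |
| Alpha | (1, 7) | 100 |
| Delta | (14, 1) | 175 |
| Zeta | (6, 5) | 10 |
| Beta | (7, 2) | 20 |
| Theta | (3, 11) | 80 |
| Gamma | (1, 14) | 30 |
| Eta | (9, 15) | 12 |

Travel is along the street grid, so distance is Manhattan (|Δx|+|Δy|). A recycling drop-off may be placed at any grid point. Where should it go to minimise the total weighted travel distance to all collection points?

(14, 5)

Manhattan distance separates: Σwᵢ(|x−xᵢ|+|y−yᵢ|) = Σwᵢ|x−xᵢ| + Σwᵢ|y−yᵢ|, so x and y are optimised independently as 1-D weighted medians.
Total weight W = 517; half = 258.5.
x-coordinate, sorted with cumulative weight:
  x=1 (Alpha, w=100) cum 100
  x=1 (Gamma, w=30) cum 130
  x=3 (Theta, w=80) cum 210
  x=6 (Zeta, w=10) cum 220
  x=7 (Beta, w=20) cum 240
  x=9 (Eta, w=12) cum 252
  x=14 (Epsilon, w=90) cum 342  ← median
  x=14 (Delta, w=175) cum 517
⇒ x* = 14
y-coordinate, sorted with cumulative weight:
  y=1 (Delta, w=175) cum 175
  y=2 (Beta, w=20) cum 195
  y=5 (Epsilon, w=90) cum 285  ← median
  y=5 (Zeta, w=10) cum 295
  y=7 (Alpha, w=100) cum 395
  y=11 (Theta, w=80) cum 475
  y=14 (Gamma, w=30) cum 505
  y=15 (Eta, w=12) cum 517
⇒ y* = 5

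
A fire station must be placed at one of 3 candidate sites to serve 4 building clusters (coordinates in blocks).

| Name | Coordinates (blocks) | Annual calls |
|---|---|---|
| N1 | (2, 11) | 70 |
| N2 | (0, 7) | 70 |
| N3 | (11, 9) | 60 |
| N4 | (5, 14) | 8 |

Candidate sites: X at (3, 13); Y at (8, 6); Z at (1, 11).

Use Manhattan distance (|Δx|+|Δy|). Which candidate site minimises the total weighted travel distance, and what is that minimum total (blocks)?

Total weighted distance at each candidate:
  X (3, 13): total = 1584
  Y (8, 6): total = 1848
  Z (1, 11): total = 1196
Minimum is at Z with total 1196 blocks.

Z, total 1196 blocks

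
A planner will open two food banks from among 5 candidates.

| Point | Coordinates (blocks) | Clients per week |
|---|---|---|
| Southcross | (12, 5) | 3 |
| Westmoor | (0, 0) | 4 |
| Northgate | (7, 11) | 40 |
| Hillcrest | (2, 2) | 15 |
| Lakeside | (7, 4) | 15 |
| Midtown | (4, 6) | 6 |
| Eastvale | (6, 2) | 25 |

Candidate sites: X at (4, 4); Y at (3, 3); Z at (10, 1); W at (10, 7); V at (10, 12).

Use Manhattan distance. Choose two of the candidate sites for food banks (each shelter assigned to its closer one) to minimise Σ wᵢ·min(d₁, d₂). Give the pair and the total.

{X, V}, total 436

Evaluate every pair (each demand assigned to the nearer of the two):
  {X, V}: total = 436
  {Y, V}: total = 440
  {X, W}: total = 541
  {Y, W}: total = 545
  {X, Y}: total = 638
  {Z, V}: total = 638
  {X, Z}: total = 667
  {Z, W}: total = 728
  {Y, Z}: total = 751
  {W, V}: total = 792
Best pair: {X, V} with total 436.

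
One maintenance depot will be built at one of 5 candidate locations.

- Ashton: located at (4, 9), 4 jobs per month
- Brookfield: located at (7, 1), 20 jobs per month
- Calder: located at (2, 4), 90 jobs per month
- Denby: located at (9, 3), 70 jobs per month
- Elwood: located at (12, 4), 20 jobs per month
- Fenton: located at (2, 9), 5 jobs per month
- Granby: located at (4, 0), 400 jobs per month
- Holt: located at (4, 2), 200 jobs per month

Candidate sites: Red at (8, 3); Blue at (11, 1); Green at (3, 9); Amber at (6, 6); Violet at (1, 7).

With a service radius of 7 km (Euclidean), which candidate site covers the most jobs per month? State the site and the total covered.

Amber, covering 809

Coverage radius r = 7 km; a point is covered iff (Δx)²+(Δy)² ≤ 7² = 49.
  Red (8, 3): covers {Brookfield, Calder, Denby, Elwood, Granby, Holt} → 800
  Blue (11, 1): covers {Brookfield, Denby, Elwood} → 110
  Green (3, 9): covers {Ashton, Calder, Fenton} → 99
  Amber (6, 6): covers {Ashton, Brookfield, Calder, Denby, Elwood, Fenton, Granby, Holt} → 809
  Violet (1, 7): covers {Ashton, Calder, Fenton, Holt} → 299
Maximum coverage at Amber: 809 jobs per month.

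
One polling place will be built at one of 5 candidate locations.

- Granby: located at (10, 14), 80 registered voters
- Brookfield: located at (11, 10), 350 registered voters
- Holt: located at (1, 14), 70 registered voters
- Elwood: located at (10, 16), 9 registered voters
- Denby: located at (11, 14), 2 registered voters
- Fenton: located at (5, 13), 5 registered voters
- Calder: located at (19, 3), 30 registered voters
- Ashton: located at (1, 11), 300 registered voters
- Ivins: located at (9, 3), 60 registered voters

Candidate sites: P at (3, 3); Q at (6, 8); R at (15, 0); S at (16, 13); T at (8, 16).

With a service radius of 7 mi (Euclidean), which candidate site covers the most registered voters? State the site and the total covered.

Q, covering 715

Coverage radius r = 7 mi; a point is covered iff (Δx)²+(Δy)² ≤ 7² = 49.
  P (3, 3): covers {Ivins} → 60
  Q (6, 8): covers {Brookfield, Fenton, Ashton, Ivins} → 715
  R (15, 0): covers {Calder, Ivins} → 90
  S (16, 13): covers {Granby, Brookfield, Elwood, Denby} → 441
  T (8, 16): covers {Granby, Brookfield, Elwood, Denby, Fenton} → 446
Maximum coverage at Q: 715 registered voters.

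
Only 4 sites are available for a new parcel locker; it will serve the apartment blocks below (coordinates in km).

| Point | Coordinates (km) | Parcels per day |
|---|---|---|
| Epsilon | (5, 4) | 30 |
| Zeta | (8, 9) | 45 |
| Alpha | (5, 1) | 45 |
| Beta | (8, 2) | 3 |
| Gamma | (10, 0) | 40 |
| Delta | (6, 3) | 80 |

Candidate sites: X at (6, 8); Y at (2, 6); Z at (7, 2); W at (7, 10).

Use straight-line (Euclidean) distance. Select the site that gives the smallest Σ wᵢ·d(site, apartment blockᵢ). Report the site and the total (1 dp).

Z, total 764.0 km

Total weighted distance at each candidate:
  X (6, 8): total = 1319.3
  Y (2, 6): total = 1494.1
  Z (7, 2): total = 764.0
  W (7, 10): total = 1675.7
Minimum is at Z with total 764.0 km.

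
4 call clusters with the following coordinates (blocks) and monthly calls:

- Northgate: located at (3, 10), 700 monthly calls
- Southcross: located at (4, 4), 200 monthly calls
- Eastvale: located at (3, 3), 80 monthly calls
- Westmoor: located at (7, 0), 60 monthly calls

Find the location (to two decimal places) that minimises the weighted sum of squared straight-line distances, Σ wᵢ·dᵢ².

(3.42, 7.73)

The minimiser of Σwᵢ‖p−pᵢ‖² is the weighted centroid p* = (Σwᵢpᵢ)/(Σwᵢ).
Σwᵢ = 1040.
Σwᵢxᵢ = 700·3 + 200·4 + 80·3 + 60·7 = 3560.
Σwᵢyᵢ = 700·10 + 200·4 + 80·3 + 60·0 = 8040.
x* = 3560/1040 = 3.42, y* = 8040/1040 = 7.73.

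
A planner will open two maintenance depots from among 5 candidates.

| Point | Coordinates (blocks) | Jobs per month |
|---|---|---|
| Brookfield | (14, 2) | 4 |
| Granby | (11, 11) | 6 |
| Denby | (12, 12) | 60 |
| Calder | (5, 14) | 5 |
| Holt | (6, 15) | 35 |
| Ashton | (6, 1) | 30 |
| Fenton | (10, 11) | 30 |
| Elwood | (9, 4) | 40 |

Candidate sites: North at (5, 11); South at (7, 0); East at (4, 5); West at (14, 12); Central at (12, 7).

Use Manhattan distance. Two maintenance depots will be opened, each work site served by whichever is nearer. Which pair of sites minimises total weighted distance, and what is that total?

{South, West}, total 1070

Evaluate every pair (each demand assigned to the nearer of the two):
  {South, West}: total = 1070
  {East, West}: total = 1189
  {North, South}: total = 1192
  {North, Central}: total = 1268
  {North, West}: total = 1294
  {North, East}: total = 1328
  {West, Central}: total = 1362
  {South, Central}: total = 1398
  {East, Central}: total = 1428
  {South, East}: total = 2144
Best pair: {South, West} with total 1070.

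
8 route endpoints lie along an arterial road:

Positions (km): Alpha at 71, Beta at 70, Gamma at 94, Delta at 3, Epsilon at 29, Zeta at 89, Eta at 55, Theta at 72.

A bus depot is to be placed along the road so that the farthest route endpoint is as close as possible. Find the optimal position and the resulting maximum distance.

location 48.5, max distance 45.5

The 1-center on a line is the midpoint of the two extreme points: leftmost at 3, rightmost at 94.
Optimal location = (3 + 94)/2 = 48.5; maximum distance = (94 − 3)/2 = 45.5.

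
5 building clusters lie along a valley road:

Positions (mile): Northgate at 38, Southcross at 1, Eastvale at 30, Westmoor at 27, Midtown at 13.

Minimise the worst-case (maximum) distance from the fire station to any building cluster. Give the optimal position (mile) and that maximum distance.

location 19.5, max distance 18.5

The 1-center on a line is the midpoint of the two extreme points: leftmost at 1, rightmost at 38.
Optimal location = (1 + 38)/2 = 19.5; maximum distance = (38 − 1)/2 = 18.5.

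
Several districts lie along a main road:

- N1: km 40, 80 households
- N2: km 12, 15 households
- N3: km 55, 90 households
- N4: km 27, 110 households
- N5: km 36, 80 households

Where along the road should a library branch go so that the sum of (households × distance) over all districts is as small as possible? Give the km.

For a sum of weighted absolute distances on a line, the optimum is the weighted median (not the mean). Total weight W = 375; half-weight = 187.5.
Sort by position and accumulate weight:
  km 12 (N2, w=15) → cum 15
  km 27 (N4, w=110) → cum 125
  km 36 (N5, w=80) → cum 205  ≥ 187.5 → median here
  km 40 (N1, w=80) → cum 285
  km 55 (N3, w=90) → cum 375
Optimal location: km 36.

x = 36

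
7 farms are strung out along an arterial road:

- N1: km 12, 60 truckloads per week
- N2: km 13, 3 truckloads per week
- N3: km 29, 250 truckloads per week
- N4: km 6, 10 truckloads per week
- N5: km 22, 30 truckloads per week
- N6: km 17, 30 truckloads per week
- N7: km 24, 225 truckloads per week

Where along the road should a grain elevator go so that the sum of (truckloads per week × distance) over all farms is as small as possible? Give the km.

x = 24

For a sum of weighted absolute distances on a line, the optimum is the weighted median (not the mean). Total weight W = 608; half-weight = 304.
Sort by position and accumulate weight:
  km 6 (N4, w=10) → cum 10
  km 12 (N1, w=60) → cum 70
  km 13 (N2, w=3) → cum 73
  km 17 (N6, w=30) → cum 103
  km 22 (N5, w=30) → cum 133
  km 24 (N7, w=225) → cum 358  ≥ 304 → median here
  km 29 (N3, w=250) → cum 608
Optimal location: km 24.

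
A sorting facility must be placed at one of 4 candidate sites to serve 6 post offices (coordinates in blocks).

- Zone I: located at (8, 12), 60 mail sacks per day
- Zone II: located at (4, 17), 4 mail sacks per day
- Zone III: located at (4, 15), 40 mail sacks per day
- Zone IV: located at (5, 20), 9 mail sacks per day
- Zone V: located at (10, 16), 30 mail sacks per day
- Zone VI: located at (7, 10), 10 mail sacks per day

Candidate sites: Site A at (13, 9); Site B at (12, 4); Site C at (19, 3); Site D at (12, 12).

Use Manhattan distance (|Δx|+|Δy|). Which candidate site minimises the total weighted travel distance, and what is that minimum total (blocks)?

Total weighted distance at each candidate:
  Site A (13, 9): total = 1689
  Site B (12, 4): total = 2301
  Site C (19, 3): total = 3525
  Site D (12, 12): total = 1117
Minimum is at Site D with total 1117 blocks.

Site D, total 1117 blocks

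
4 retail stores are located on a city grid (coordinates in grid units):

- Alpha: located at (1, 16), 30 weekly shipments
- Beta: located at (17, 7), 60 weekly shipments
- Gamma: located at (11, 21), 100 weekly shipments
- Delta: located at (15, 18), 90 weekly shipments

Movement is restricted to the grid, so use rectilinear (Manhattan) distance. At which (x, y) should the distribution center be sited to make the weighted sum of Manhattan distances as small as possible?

Manhattan distance separates: Σwᵢ(|x−xᵢ|+|y−yᵢ|) = Σwᵢ|x−xᵢ| + Σwᵢ|y−yᵢ|, so x and y are optimised independently as 1-D weighted medians.
Total weight W = 280; half = 140.
x-coordinate, sorted with cumulative weight:
  x=1 (Alpha, w=30) cum 30
  x=11 (Gamma, w=100) cum 130
  x=15 (Delta, w=90) cum 220  ← median
  x=17 (Beta, w=60) cum 280
⇒ x* = 15
y-coordinate, sorted with cumulative weight:
  y=7 (Beta, w=60) cum 60
  y=16 (Alpha, w=30) cum 90
  y=18 (Delta, w=90) cum 180  ← median
  y=21 (Gamma, w=100) cum 280
⇒ y* = 18

(15, 18)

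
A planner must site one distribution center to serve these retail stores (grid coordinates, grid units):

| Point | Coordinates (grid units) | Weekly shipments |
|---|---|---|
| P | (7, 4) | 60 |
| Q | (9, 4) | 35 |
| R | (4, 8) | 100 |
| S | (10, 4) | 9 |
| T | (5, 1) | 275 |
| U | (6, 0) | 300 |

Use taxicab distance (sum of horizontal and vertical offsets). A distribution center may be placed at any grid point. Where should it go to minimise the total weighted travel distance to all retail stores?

Manhattan distance separates: Σwᵢ(|x−xᵢ|+|y−yᵢ|) = Σwᵢ|x−xᵢ| + Σwᵢ|y−yᵢ|, so x and y are optimised independently as 1-D weighted medians.
Total weight W = 779; half = 389.5.
x-coordinate, sorted with cumulative weight:
  x=4 (R, w=100) cum 100
  x=5 (T, w=275) cum 375
  x=6 (U, w=300) cum 675  ← median
  x=7 (P, w=60) cum 735
  x=9 (Q, w=35) cum 770
  x=10 (S, w=9) cum 779
⇒ x* = 6
y-coordinate, sorted with cumulative weight:
  y=0 (U, w=300) cum 300
  y=1 (T, w=275) cum 575  ← median
  y=4 (P, w=60) cum 635
  y=4 (Q, w=35) cum 670
  y=4 (S, w=9) cum 679
  y=8 (R, w=100) cum 779
⇒ y* = 1

(6, 1)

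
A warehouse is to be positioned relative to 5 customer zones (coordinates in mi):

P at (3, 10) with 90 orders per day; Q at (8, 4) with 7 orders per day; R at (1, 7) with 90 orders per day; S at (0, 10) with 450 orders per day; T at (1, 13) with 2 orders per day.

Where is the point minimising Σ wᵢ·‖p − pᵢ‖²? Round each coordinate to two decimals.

The minimiser of Σwᵢ‖p−pᵢ‖² is the weighted centroid p* = (Σwᵢpᵢ)/(Σwᵢ).
Σwᵢ = 639.
Σwᵢxᵢ = 90·3 + 7·8 + 90·1 + 450·0 + 2·1 = 418.
Σwᵢyᵢ = 90·10 + 7·4 + 90·7 + 450·10 + 2·13 = 6084.
x* = 418/639 = 0.65, y* = 6084/639 = 9.52.

(0.65, 9.52)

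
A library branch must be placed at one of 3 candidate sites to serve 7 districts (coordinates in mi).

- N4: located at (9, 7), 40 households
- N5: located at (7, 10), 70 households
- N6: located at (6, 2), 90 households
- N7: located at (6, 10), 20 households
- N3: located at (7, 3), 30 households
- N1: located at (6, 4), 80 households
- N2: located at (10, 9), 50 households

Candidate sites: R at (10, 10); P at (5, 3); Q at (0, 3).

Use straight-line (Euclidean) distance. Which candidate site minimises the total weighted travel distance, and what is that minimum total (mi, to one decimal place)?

P, total 1568.2 mi

Total weighted distance at each candidate:
  R (10, 10): total = 2076.8
  P (5, 3): total = 1568.2
  Q (0, 3): total = 3098.5
Minimum is at P with total 1568.2 mi.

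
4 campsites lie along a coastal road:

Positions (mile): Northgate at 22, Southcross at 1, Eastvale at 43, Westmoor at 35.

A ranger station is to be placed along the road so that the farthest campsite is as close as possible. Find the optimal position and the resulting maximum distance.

The 1-center on a line is the midpoint of the two extreme points: leftmost at 1, rightmost at 43.
Optimal location = (1 + 43)/2 = 22; maximum distance = (43 − 1)/2 = 21.

location 22, max distance 21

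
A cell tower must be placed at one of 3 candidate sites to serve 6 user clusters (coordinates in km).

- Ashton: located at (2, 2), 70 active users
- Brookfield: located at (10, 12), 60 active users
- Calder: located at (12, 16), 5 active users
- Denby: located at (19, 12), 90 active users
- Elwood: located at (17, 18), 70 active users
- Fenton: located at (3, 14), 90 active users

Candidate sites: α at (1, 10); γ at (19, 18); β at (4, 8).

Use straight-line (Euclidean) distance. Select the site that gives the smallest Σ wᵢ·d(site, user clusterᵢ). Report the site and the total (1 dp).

β, total 4024.7 km

Total weighted distance at each candidate:
  α (1, 10): total = 4464.8
  γ (19, 18): total = 4483.9
  β (4, 8): total = 4024.7
Minimum is at β with total 4024.7 km.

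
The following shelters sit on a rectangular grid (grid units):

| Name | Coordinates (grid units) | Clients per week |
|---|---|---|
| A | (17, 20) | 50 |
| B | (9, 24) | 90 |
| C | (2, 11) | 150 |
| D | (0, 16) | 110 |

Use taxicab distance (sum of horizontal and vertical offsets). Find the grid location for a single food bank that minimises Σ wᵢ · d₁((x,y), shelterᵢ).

(2, 16)

Manhattan distance separates: Σwᵢ(|x−xᵢ|+|y−yᵢ|) = Σwᵢ|x−xᵢ| + Σwᵢ|y−yᵢ|, so x and y are optimised independently as 1-D weighted medians.
Total weight W = 400; half = 200.
x-coordinate, sorted with cumulative weight:
  x=0 (D, w=110) cum 110
  x=2 (C, w=150) cum 260  ← median
  x=9 (B, w=90) cum 350
  x=17 (A, w=50) cum 400
⇒ x* = 2
y-coordinate, sorted with cumulative weight:
  y=11 (C, w=150) cum 150
  y=16 (D, w=110) cum 260  ← median
  y=20 (A, w=50) cum 310
  y=24 (B, w=90) cum 400
⇒ y* = 16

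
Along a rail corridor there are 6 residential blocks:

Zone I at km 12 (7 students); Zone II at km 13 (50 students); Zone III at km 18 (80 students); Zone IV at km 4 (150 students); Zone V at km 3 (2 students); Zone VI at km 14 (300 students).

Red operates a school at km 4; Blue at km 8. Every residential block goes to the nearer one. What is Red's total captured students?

152

The indifferent point is the midpoint (4+8)/2 = 6; residential blocks left of it (closer to Red at 4) go to Red, those right go to Blue.
  Zone V at 3 (w=2) → Red
  Zone IV at 4 (w=150) → Red
  Zone I at 12 (w=7) → Blue
  Zone II at 13 (w=50) → Blue
  Zone VI at 14 (w=300) → Blue
  Zone III at 18 (w=80) → Blue
Red captures 152; Blue captures 437.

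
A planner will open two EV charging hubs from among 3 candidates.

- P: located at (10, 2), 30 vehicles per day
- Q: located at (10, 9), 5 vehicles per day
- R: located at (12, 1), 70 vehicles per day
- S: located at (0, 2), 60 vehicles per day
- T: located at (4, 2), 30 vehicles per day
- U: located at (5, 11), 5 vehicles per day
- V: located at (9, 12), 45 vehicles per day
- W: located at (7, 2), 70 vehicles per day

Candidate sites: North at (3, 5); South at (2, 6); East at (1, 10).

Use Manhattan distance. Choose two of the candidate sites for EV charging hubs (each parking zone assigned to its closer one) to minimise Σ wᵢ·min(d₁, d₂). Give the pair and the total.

{North, East}, total 2705

Evaluate every pair (each demand assigned to the nearer of the two):
  {North, East}: total = 2705
  {North, South}: total = 2860
  {South, East}: total = 3105
Best pair: {North, East} with total 2705.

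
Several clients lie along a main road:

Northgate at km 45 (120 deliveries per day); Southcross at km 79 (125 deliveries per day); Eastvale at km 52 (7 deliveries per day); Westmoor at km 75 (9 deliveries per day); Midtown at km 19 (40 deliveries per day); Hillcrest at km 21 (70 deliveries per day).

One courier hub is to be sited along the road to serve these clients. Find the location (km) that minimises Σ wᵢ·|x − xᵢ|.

x = 45

For a sum of weighted absolute distances on a line, the optimum is the weighted median (not the mean). Total weight W = 371; half-weight = 185.5.
Sort by position and accumulate weight:
  km 19 (Midtown, w=40) → cum 40
  km 21 (Hillcrest, w=70) → cum 110
  km 45 (Northgate, w=120) → cum 230  ≥ 185.5 → median here
  km 52 (Eastvale, w=7) → cum 237
  km 75 (Westmoor, w=9) → cum 246
  km 79 (Southcross, w=125) → cum 371
Optimal location: km 45.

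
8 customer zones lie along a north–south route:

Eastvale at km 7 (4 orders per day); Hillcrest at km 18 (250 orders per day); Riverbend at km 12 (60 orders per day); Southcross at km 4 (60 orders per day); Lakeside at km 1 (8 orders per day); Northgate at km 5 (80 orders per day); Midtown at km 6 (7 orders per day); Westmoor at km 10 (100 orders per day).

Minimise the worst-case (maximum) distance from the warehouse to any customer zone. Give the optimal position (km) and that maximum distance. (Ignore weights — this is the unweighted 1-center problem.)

The 1-center on a line is the midpoint of the two extreme points: leftmost at 1, rightmost at 18.
Optimal location = (1 + 18)/2 = 9.5; maximum distance = (18 − 1)/2 = 8.5.

location 9.5, max distance 8.5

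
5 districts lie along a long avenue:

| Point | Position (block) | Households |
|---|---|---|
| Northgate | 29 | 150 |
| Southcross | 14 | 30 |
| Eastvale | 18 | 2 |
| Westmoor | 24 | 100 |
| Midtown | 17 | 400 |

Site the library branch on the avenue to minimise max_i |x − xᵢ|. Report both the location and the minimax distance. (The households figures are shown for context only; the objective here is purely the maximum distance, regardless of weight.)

The 1-center on a line is the midpoint of the two extreme points: leftmost at 14, rightmost at 29.
Optimal location = (14 + 29)/2 = 21.5; maximum distance = (29 − 14)/2 = 7.5.

location 21.5, max distance 7.5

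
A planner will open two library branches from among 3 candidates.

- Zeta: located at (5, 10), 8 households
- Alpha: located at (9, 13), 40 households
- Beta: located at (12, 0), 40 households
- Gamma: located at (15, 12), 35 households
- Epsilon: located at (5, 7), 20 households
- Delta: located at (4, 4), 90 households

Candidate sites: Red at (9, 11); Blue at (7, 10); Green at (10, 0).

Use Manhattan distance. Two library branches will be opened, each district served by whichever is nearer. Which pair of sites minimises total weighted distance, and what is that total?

{Red, Green}, total 1505

Evaluate every pair (each demand assigned to the nearer of the two):
  {Red, Green}: total = 1505
  {Blue, Green}: total = 1556
  {Red, Blue}: total = 1811
Best pair: {Red, Green} with total 1505.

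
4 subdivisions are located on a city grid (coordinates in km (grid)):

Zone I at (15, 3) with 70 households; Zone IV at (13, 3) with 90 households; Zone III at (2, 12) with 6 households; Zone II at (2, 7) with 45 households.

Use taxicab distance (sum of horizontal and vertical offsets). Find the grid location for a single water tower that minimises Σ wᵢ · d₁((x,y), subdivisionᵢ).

Manhattan distance separates: Σwᵢ(|x−xᵢ|+|y−yᵢ|) = Σwᵢ|x−xᵢ| + Σwᵢ|y−yᵢ|, so x and y are optimised independently as 1-D weighted medians.
Total weight W = 211; half = 105.5.
x-coordinate, sorted with cumulative weight:
  x=2 (Zone III, w=6) cum 6
  x=2 (Zone II, w=45) cum 51
  x=13 (Zone IV, w=90) cum 141  ← median
  x=15 (Zone I, w=70) cum 211
⇒ x* = 13
y-coordinate, sorted with cumulative weight:
  y=3 (Zone I, w=70) cum 70
  y=3 (Zone IV, w=90) cum 160  ← median
  y=7 (Zone II, w=45) cum 205
  y=12 (Zone III, w=6) cum 211
⇒ y* = 3

(13, 3)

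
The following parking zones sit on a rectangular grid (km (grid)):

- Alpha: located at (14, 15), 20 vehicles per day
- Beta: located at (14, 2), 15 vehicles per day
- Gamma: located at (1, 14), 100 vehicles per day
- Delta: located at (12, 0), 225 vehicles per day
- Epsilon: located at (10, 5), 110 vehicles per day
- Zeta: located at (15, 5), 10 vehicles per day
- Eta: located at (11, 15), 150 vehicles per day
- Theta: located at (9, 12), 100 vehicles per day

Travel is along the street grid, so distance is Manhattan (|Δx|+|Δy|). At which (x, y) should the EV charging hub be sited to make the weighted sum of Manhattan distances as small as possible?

(11, 12)

Manhattan distance separates: Σwᵢ(|x−xᵢ|+|y−yᵢ|) = Σwᵢ|x−xᵢ| + Σwᵢ|y−yᵢ|, so x and y are optimised independently as 1-D weighted medians.
Total weight W = 730; half = 365.
x-coordinate, sorted with cumulative weight:
  x=1 (Gamma, w=100) cum 100
  x=9 (Theta, w=100) cum 200
  x=10 (Epsilon, w=110) cum 310
  x=11 (Eta, w=150) cum 460  ← median
  x=12 (Delta, w=225) cum 685
  x=14 (Alpha, w=20) cum 705
  x=14 (Beta, w=15) cum 720
  x=15 (Zeta, w=10) cum 730
⇒ x* = 11
y-coordinate, sorted with cumulative weight:
  y=0 (Delta, w=225) cum 225
  y=2 (Beta, w=15) cum 240
  y=5 (Epsilon, w=110) cum 350
  y=5 (Zeta, w=10) cum 360
  y=12 (Theta, w=100) cum 460  ← median
  y=14 (Gamma, w=100) cum 560
  y=15 (Alpha, w=20) cum 580
  y=15 (Eta, w=150) cum 730
⇒ y* = 12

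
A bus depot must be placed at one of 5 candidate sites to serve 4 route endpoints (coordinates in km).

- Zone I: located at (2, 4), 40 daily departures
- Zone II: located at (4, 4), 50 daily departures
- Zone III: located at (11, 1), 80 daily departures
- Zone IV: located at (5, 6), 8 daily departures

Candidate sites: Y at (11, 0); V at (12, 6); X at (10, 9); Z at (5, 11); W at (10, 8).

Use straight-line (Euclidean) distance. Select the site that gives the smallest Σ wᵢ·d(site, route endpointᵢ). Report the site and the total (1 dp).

Total weighted distance at each candidate:
  Y (11, 0): total = 944.9
  V (12, 6): total = 1284.2
  X (10, 9): total = 1459.5
  Z (5, 11): total = 1631.1
  W (10, 8): total = 1327.1
Minimum is at Y with total 944.9 km.

Y, total 944.9 km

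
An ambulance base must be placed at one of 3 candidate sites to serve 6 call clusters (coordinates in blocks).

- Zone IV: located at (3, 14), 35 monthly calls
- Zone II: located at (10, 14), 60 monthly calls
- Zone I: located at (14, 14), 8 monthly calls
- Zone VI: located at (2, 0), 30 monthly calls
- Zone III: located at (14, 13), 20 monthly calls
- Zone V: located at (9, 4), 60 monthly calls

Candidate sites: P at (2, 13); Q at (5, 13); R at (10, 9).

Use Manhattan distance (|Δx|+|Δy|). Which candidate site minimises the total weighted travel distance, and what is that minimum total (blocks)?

R, total 1822 blocks

Total weighted distance at each candidate:
  P (2, 13): total = 2304
  Q (5, 13): total = 1985
  R (10, 9): total = 1822
Minimum is at R with total 1822 blocks.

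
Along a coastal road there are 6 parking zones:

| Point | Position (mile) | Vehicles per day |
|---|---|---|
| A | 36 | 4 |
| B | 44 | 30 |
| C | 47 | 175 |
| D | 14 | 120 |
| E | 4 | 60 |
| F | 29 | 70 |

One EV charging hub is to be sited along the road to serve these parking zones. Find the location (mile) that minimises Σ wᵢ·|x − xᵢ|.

For a sum of weighted absolute distances on a line, the optimum is the weighted median (not the mean). Total weight W = 459; half-weight = 229.5.
Sort by position and accumulate weight:
  mile 4 (E, w=60) → cum 60
  mile 14 (D, w=120) → cum 180
  mile 29 (F, w=70) → cum 250  ≥ 229.5 → median here
  mile 36 (A, w=4) → cum 254
  mile 44 (B, w=30) → cum 284
  mile 47 (C, w=175) → cum 459
Optimal location: mile 29.

x = 29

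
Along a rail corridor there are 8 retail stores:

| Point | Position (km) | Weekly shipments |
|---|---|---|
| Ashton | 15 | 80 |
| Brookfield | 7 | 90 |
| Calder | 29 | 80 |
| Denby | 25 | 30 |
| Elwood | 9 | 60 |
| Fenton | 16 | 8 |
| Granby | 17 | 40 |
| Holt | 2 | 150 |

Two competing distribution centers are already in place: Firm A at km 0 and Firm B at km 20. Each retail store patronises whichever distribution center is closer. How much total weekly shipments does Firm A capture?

The indifferent point is the midpoint (0+20)/2 = 10; retail stores left of it (closer to Firm A at 0) go to Firm A, those right go to Firm B.
  Holt at 2 (w=150) → Firm A
  Brookfield at 7 (w=90) → Firm A
  Elwood at 9 (w=60) → Firm A
  Ashton at 15 (w=80) → Firm B
  Fenton at 16 (w=8) → Firm B
  Granby at 17 (w=40) → Firm B
  Denby at 25 (w=30) → Firm B
  Calder at 29 (w=80) → Firm B
Firm A captures 300; Firm B captures 238.

300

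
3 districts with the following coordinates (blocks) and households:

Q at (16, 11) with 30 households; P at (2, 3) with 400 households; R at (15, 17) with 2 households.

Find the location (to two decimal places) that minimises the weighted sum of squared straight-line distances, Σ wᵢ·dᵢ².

(3.03, 3.62)

The minimiser of Σwᵢ‖p−pᵢ‖² is the weighted centroid p* = (Σwᵢpᵢ)/(Σwᵢ).
Σwᵢ = 432.
Σwᵢxᵢ = 30·16 + 400·2 + 2·15 = 1310.
Σwᵢyᵢ = 30·11 + 400·3 + 2·17 = 1564.
x* = 1310/432 = 3.03, y* = 1564/432 = 3.62.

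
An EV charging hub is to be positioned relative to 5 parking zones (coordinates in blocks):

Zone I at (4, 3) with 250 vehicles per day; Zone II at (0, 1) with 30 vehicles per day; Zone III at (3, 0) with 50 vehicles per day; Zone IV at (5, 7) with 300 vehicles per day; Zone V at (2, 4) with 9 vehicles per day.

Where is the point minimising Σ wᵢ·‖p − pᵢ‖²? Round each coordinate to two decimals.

(4.18, 4.56)

The minimiser of Σwᵢ‖p−pᵢ‖² is the weighted centroid p* = (Σwᵢpᵢ)/(Σwᵢ).
Σwᵢ = 639.
Σwᵢxᵢ = 250·4 + 30·0 + 50·3 + 300·5 + 9·2 = 2668.
Σwᵢyᵢ = 250·3 + 30·1 + 50·0 + 300·7 + 9·4 = 2916.
x* = 2668/639 = 4.18, y* = 2916/639 = 4.56.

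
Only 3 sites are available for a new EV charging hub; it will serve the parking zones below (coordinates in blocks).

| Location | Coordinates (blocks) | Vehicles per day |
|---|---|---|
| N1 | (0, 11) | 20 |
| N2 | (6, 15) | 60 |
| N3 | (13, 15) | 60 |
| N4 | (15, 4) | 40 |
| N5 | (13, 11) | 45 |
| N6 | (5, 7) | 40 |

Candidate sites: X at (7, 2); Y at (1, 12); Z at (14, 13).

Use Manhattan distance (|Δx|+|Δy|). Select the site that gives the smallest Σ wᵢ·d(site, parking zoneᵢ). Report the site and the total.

Total weighted distance at each candidate:
  X (7, 2): total = 3655
  Y (1, 12): total = 3245
  Z (14, 13): total = 2235
Minimum is at Z with total 2235 blocks.

Z, total 2235 blocks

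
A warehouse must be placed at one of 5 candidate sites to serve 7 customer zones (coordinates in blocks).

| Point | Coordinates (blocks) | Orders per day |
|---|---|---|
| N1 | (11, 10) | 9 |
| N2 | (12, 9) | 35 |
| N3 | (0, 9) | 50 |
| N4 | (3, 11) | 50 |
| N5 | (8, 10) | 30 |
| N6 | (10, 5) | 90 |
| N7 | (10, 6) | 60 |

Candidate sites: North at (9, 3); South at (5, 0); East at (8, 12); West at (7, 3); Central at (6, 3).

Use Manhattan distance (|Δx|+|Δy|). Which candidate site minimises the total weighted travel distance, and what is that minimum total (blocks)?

Total weighted distance at each candidate:
  North (9, 3): total = 2596
  South (5, 0): total = 4004
  East (8, 12): total = 2490
  West (7, 3): total = 2784
  Central (6, 3): total = 2908
Minimum is at East with total 2490 blocks.

East, total 2490 blocks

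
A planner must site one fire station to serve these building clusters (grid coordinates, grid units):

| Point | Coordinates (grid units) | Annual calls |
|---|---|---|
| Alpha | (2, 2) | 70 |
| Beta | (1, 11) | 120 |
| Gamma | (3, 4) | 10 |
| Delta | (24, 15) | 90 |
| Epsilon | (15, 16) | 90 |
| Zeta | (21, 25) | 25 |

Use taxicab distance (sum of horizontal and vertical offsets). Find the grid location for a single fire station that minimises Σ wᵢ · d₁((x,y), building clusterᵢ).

Manhattan distance separates: Σwᵢ(|x−xᵢ|+|y−yᵢ|) = Σwᵢ|x−xᵢ| + Σwᵢ|y−yᵢ|, so x and y are optimised independently as 1-D weighted medians.
Total weight W = 405; half = 202.5.
x-coordinate, sorted with cumulative weight:
  x=1 (Beta, w=120) cum 120
  x=2 (Alpha, w=70) cum 190
  x=3 (Gamma, w=10) cum 200
  x=15 (Epsilon, w=90) cum 290  ← median
  x=21 (Zeta, w=25) cum 315
  x=24 (Delta, w=90) cum 405
⇒ x* = 15
y-coordinate, sorted with cumulative weight:
  y=2 (Alpha, w=70) cum 70
  y=4 (Gamma, w=10) cum 80
  y=11 (Beta, w=120) cum 200
  y=15 (Delta, w=90) cum 290  ← median
  y=16 (Epsilon, w=90) cum 380
  y=25 (Zeta, w=25) cum 405
⇒ y* = 15

(15, 15)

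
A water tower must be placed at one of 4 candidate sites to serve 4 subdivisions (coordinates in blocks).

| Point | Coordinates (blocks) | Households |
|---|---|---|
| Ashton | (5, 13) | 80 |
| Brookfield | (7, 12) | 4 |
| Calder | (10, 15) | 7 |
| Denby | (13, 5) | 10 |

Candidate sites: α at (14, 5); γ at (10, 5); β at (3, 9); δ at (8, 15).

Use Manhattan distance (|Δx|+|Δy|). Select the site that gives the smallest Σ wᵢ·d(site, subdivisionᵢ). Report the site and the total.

Total weighted distance at each candidate:
  α (14, 5): total = 1524
  γ (10, 5): total = 1180
  β (3, 9): total = 739
  δ (8, 15): total = 580
Minimum is at δ with total 580 blocks.

δ, total 580 blocks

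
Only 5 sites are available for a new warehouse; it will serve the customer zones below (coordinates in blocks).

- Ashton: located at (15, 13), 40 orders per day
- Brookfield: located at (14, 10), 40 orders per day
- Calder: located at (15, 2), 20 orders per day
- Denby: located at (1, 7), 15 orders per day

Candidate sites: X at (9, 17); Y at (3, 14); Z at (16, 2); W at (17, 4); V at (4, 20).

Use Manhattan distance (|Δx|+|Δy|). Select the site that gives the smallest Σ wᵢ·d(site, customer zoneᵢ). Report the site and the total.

Total weighted distance at each candidate:
  X (9, 17): total = 1570
  Y (3, 14): total = 1735
  Z (16, 2): total = 1200
  W (17, 4): total = 1165
  V (4, 20): total = 2340
Minimum is at W with total 1165 blocks.

W, total 1165 blocks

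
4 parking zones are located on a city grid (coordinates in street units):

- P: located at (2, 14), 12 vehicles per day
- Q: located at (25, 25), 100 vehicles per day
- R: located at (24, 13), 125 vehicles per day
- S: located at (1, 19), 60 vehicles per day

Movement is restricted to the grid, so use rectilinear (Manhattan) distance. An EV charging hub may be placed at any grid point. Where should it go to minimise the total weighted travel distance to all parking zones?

Manhattan distance separates: Σwᵢ(|x−xᵢ|+|y−yᵢ|) = Σwᵢ|x−xᵢ| + Σwᵢ|y−yᵢ|, so x and y are optimised independently as 1-D weighted medians.
Total weight W = 297; half = 148.5.
x-coordinate, sorted with cumulative weight:
  x=1 (S, w=60) cum 60
  x=2 (P, w=12) cum 72
  x=24 (R, w=125) cum 197  ← median
  x=25 (Q, w=100) cum 297
⇒ x* = 24
y-coordinate, sorted with cumulative weight:
  y=13 (R, w=125) cum 125
  y=14 (P, w=12) cum 137
  y=19 (S, w=60) cum 197  ← median
  y=25 (Q, w=100) cum 297
⇒ y* = 19

(24, 19)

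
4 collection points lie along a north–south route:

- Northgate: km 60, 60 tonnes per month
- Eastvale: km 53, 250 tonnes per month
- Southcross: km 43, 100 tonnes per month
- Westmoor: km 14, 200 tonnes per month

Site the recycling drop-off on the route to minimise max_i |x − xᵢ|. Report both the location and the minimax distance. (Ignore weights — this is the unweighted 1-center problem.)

location 37, max distance 23

The 1-center on a line is the midpoint of the two extreme points: leftmost at 14, rightmost at 60.
Optimal location = (14 + 60)/2 = 37; maximum distance = (60 − 14)/2 = 23.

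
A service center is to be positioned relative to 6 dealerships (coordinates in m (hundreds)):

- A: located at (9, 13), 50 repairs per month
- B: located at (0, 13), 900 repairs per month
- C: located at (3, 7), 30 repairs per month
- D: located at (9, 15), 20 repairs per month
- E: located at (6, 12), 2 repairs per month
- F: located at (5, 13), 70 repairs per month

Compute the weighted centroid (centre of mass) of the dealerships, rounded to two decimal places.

(1.01, 12.87)

The minimiser of Σwᵢ‖p−pᵢ‖² is the weighted centroid p* = (Σwᵢpᵢ)/(Σwᵢ).
Σwᵢ = 1072.
Σwᵢxᵢ = 50·9 + 900·0 + 30·3 + 20·9 + 2·6 + 70·5 = 1082.
Σwᵢyᵢ = 50·13 + 900·13 + 30·7 + 20·15 + 2·12 + 70·13 = 13794.
x* = 1082/1072 = 1.01, y* = 13794/1072 = 12.87.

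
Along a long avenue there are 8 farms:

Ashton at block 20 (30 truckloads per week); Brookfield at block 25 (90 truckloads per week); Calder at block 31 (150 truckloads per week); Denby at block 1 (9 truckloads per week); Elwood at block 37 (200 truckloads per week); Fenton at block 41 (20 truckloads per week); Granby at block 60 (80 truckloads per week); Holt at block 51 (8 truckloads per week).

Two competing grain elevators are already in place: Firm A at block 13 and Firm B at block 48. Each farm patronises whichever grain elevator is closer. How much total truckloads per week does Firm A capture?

129

The indifferent point is the midpoint (13+48)/2 = 30.5; farms left of it (closer to Firm A at 13) go to Firm A, those right go to Firm B.
  Denby at 1 (w=9) → Firm A
  Ashton at 20 (w=30) → Firm A
  Brookfield at 25 (w=90) → Firm A
  Calder at 31 (w=150) → Firm B
  Elwood at 37 (w=200) → Firm B
  Fenton at 41 (w=20) → Firm B
  Holt at 51 (w=8) → Firm B
  Granby at 60 (w=80) → Firm B
Firm A captures 129; Firm B captures 458.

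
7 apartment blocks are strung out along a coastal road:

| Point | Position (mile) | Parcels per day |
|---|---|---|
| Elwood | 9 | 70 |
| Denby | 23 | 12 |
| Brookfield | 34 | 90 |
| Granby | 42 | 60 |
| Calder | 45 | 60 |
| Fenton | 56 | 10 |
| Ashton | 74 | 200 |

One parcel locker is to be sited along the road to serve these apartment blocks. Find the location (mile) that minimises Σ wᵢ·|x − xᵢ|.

x = 45

For a sum of weighted absolute distances on a line, the optimum is the weighted median (not the mean). Total weight W = 502; half-weight = 251.
Sort by position and accumulate weight:
  mile 9 (Elwood, w=70) → cum 70
  mile 23 (Denby, w=12) → cum 82
  mile 34 (Brookfield, w=90) → cum 172
  mile 42 (Granby, w=60) → cum 232
  mile 45 (Calder, w=60) → cum 292  ≥ 251 → median here
  mile 56 (Fenton, w=10) → cum 302
  mile 74 (Ashton, w=200) → cum 502
Optimal location: mile 45.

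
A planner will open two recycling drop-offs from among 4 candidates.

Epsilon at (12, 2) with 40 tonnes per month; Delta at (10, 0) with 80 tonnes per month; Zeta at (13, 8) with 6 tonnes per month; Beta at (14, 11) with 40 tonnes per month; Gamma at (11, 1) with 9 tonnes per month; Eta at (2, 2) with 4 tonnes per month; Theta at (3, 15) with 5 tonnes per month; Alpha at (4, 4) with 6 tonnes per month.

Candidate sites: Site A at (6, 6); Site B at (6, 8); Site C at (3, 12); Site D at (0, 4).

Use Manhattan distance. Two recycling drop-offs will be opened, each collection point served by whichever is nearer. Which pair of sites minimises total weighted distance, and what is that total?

Evaluate every pair (each demand assigned to the nearer of the two):
  {Site A, Site B}: total = 1878
  {Site A, Site C}: total = 1895
  {Site A, Site D}: total = 1964
  {Site B, Site D}: total = 2120
  {Site B, Site C}: total = 2121
  {Site C, Site D}: total = 2425
Best pair: {Site A, Site B} with total 1878.

{Site A, Site B}, total 1878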